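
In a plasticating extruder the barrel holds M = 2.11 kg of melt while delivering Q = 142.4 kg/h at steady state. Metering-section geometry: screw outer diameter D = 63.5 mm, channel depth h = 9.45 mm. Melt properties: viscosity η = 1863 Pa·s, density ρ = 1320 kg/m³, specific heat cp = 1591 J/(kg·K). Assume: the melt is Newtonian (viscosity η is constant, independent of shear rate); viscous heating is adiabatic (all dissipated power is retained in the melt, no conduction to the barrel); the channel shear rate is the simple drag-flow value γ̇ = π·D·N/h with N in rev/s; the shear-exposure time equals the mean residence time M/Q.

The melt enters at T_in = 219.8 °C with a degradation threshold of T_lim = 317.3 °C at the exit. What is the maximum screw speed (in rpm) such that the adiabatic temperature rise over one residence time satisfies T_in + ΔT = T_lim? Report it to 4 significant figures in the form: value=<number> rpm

Convert throughput: Q = 142.4 kg/h = 142.4/3600 = 0.0395556 kg/s
Mean residence time: t_res = M/Q_s = 2.11 kg / 0.0395556 kg/s = 53.3427 s
Convert to metres: D = 0.0635 m, h = 0.00945 m
ΔT_a = T_lim − T_in = 317.3 °C − 219.8 °C = 97.5 K
γ̇_max² = ΔT_a·ρ·cp / (η·t_res) = [97.5 × 1320 × 1591] / [1863 × 53.3427] = 2060.44 s⁻²
Take the square root: γ̇_max = √(2060.44) = 45.3921 s⁻¹
Solve γ̇ = πDN/h for N: N_max = γ̇_max·h/(π·D) = 45.3921 × 0.00945 / (π × 0.0635) = 2.15025 rev/s = 129.015 rpm

value=129.0 rpm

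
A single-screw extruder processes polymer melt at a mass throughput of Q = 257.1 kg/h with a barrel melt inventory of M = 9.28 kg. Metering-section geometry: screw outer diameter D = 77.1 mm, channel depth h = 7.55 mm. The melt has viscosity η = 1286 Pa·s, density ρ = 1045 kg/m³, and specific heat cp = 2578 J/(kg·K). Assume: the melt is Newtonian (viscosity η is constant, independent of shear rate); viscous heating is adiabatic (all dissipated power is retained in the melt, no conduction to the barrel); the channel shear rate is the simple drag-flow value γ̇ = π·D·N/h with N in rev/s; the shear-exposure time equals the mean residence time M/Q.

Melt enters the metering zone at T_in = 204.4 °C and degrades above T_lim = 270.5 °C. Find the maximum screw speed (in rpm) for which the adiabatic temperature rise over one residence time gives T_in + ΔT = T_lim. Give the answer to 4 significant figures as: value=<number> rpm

Convert throughput: Q = 257.1 kg/h = 257.1/3600 = 0.0714167 kg/s
Mean residence time: t_res = M/Q_s = 9.28 kg / 0.0714167 kg/s = 129.942 s
D = 77.1 mm = 0.0771 m;  h = 7.55 mm = 0.00755 m
ΔT_a = T_lim − T_in = 270.5 °C − 204.4 °C = 66.1 K
Invert ΔT = ηγ̇²t_res/(ρcp) for γ̇: γ̇_max² = ΔT_a ρ cp / (η t_res) = 66.1·1045·2578 / (1286·129.942) = 1065.64 s⁻²
Take the square root: γ̇_max = √(1065.64) = 32.6442 s⁻¹
N_max = γ̇_max·h / (π·D) = 32.6442 · 0.00755 / (π · 0.0771) = 1.01753 rev/s = 61.052 rpm

value=61.05 rpm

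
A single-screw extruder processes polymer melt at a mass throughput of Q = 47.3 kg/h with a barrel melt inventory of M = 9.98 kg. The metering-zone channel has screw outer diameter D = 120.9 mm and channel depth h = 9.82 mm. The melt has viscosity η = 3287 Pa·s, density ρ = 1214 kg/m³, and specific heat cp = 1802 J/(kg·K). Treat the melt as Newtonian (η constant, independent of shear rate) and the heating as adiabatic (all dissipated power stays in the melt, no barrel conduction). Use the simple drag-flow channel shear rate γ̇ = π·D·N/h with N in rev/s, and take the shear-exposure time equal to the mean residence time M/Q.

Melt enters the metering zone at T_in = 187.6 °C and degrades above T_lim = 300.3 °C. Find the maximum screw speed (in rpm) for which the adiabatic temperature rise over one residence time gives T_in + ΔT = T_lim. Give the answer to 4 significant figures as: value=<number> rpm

value=15.42 rpm

Throughput in SI: Q_s = 47.3 kg/h ÷ 3600 s/h = 0.0131389 kg/s
t_res = M / Q_s = 9.98 ÷ 0.0131389 = 759.577 s
D = 120.9 mm = 0.1209 m;  h = 9.82 mm = 0.00982 m
ΔT_a = T_lim − T_in = 300.3 °C − 187.6 °C = 112.7 K
γ̇_max² = ΔT_a·ρ·cp/(η·t_res) = 112.7·1214·1802/(3287·759.577) = 98.7474 s⁻²
Take the square root: γ̇_max = √(98.7474) = 9.93717 s⁻¹
N_max = γ̇_max·h / (π·D) = 9.93717 · 0.00982 / (π · 0.1209) = 0.25692 rev/s = 15.4152 rpm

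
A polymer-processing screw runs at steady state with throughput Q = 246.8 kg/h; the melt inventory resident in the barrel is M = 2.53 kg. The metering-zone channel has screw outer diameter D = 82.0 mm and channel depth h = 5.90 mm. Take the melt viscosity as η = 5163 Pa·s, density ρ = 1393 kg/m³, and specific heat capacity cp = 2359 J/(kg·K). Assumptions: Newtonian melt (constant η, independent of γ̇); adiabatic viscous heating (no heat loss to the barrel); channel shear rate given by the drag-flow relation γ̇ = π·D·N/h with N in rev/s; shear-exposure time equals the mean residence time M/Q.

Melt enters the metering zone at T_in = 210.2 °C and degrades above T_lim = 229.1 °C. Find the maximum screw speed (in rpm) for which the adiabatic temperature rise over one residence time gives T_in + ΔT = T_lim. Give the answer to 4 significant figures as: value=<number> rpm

value=24.81 rpm

Convert throughput: Q = 246.8 kg/h = 246.8/3600 = 0.0685556 kg/s
t_res = M / Q_s = 2.53 ÷ 0.0685556 = 36.9044 s
Convert to metres: D = 0.082 m, h = 0.0059 m
ΔT_a = T_lim − T_in = 229.1 − 210.2 = 18.9 K
Invert ΔT = ηγ̇²t_res/(ρcp) for γ̇: γ̇_max² = ΔT_a ρ cp / (η t_res) = 18.9·1393·2359 / (5163·36.9044) = 325.957 s⁻²
γ̇_max = √325.957 = 18.0543 s⁻¹
N_max = γ̇_max h / (πD) = 18.0543·0.0059/(π·0.082) = 0.413494 rev/s → ×60 = 24.8096 rpm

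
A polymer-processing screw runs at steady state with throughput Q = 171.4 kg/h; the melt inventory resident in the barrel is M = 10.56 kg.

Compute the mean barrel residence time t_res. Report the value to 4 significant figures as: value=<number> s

value=221.8 s

Q_s = Q / 3600 = 171.4 / 3600 = 0.0476111 kg/s
t_res = M / Q_s = 10.56 ÷ 0.0476111 = 221.797 s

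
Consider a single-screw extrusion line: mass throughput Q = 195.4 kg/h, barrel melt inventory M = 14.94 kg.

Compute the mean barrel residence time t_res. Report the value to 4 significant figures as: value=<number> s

Q_s = Q / 3600 = 195.4 / 3600 = 0.0542778 kg/s
t_res = M / Q_s = 14.94 / 0.0542778 = 275.251 s

value=275.3 s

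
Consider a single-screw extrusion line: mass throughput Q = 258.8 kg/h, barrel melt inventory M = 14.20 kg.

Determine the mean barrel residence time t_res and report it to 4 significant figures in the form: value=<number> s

value=197.5 s

Q_s = Q / 3600 = 258.8 / 3600 = 0.0718889 kg/s
Mean residence time: t_res = M/Q_s = 14.20 kg / 0.0718889 kg/s = 197.527 s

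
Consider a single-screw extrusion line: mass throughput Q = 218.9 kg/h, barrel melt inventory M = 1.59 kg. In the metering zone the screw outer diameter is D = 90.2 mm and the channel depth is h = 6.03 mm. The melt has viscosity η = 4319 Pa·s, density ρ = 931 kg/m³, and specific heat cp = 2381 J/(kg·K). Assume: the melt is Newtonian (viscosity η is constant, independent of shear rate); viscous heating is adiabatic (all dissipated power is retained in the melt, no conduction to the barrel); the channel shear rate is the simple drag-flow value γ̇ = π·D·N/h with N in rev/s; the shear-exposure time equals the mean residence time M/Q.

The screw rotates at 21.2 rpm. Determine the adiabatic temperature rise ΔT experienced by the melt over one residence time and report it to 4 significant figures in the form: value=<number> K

value=14.05 K

Convert throughput: Q = 218.9 kg/h = 218.9/3600 = 0.0608056 kg/s
t_res = M / Q_s = 1.59 ÷ 0.0608056 = 26.1489 s
Geometry in metres: D = 90.2 mm → 0.0902 m, h = 6.03 mm → 0.00603 m; screw speed N = 21.2 rpm = 0.353333 rev/s
Shear rate: γ̇ = πDN/h = π·0.0902·0.353333/0.00603 = 16.6044 s⁻¹
ΔT = η·γ̇²·t_res / (ρ·cp) = 4319 · (16.6044)² · 26.1489 / (931 · 2381) = 14.0467 K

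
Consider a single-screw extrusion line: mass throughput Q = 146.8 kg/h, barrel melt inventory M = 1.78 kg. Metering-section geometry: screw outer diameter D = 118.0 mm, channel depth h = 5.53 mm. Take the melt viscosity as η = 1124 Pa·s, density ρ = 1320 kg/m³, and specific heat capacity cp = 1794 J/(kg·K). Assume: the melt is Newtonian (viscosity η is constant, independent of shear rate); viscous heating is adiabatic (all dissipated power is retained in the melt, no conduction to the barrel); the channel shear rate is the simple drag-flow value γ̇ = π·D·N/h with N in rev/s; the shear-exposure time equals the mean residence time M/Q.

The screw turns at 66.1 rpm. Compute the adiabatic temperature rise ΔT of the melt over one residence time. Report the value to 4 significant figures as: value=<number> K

Q_s = Q / 3600 = 146.8 / 3600 = 0.0407778 kg/s
t_res = M / Q_s = 1.78 / 0.0407778 = 43.6512 s
Convert to SI: D = 0.118 m, h = 0.00553 m, N = 66.1/60 = 1.10167 rev/s
γ̇ = π D N / h = (π)(0.118)(1.10167) / 0.00553 = 73.8511 s⁻¹
ΔT = η·γ̇²·t_res/(ρ·cp) = [1124 × 73.8511² × 43.6512] / [1320 × 1794] = 113 K

value=113.0 K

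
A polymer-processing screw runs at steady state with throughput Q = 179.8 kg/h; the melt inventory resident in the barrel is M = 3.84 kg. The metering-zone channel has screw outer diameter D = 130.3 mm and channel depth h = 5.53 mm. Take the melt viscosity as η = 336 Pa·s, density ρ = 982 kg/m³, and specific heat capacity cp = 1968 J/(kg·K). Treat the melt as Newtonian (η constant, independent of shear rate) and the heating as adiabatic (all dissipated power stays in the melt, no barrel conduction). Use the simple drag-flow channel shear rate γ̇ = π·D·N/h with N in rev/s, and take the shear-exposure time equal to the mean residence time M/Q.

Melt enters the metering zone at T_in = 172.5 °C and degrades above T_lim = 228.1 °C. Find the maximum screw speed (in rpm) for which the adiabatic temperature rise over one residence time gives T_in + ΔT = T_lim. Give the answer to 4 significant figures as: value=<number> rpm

Throughput in SI: Q_s = 179.8 kg/h ÷ 3600 s/h = 0.0499444 kg/s
Mean residence time: t_res = M/Q_s = 3.84 kg / 0.0499444 kg/s = 76.8854 s
Convert to metres: D = 0.1303 m, h = 0.00553 m
Allowable rise: ΔT_a = T_lim − T_in = 228.1 − 172.5 = 55.6 K
Invert ΔT = ηγ̇²t_res/(ρcp) for γ̇: γ̇_max² = ΔT_a ρ cp / (η t_res) = 55.6·982·1968 / (336·76.8854) = 4159.37 s⁻²
Take the square root: γ̇_max = √(4159.37) = 64.4932 s⁻¹
N_max = γ̇_max h / (πD) = 64.4932·0.00553/(π·0.1303) = 0.871254 rev/s → ×60 = 52.2753 rpm

value=52.28 rpm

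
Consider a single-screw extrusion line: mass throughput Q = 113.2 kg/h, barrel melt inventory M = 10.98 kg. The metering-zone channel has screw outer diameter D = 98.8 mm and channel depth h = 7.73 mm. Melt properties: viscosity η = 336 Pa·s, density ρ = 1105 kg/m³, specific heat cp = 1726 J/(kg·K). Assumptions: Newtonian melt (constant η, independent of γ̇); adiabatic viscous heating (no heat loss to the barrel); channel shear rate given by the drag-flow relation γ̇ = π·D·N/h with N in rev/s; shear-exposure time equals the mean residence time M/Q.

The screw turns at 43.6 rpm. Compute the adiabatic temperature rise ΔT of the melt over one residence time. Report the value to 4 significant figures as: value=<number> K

Q_s = Q / 3600 = 113.2 / 3600 = 0.0314444 kg/s
Mean residence time: t_res = M/Q_s = 10.98 kg / 0.0314444 kg/s = 349.187 s
D = 98.8 mm = 0.0988 m;  h = 7.73 mm = 0.00773 m;  N = 43.6 rpm / 60 = 0.726667 rev/s
Shear rate: γ̇ = πDN/h = π·0.0988·0.726667/0.00773 = 29.1785 s⁻¹
Adiabatic rise: ΔT = η γ̇² t_res / (ρ cp) = 336·(29.1785)²·349.187 / (1105·1726) = 52.3745 K

value=52.37 K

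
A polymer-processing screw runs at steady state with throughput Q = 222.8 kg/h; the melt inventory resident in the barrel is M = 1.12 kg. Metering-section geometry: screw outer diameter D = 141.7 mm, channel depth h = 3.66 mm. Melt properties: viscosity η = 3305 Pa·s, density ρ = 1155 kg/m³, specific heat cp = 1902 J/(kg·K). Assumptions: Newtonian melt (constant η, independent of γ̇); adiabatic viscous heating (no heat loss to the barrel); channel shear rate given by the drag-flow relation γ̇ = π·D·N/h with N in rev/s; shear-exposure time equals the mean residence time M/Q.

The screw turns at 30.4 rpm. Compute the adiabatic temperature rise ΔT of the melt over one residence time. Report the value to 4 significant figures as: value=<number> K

value=103.4 K

Q_s = Q / 3600 = 222.8 / 3600 = 0.0618889 kg/s
Mean residence time: t_res = M/Q_s = 1.12 kg / 0.0618889 kg/s = 18.0969 s
Geometry in metres: D = 141.7 mm → 0.1417 m, h = 3.66 mm → 0.00366 m; screw speed N = 30.4 rpm = 0.506667 rev/s
γ̇ = π·D·N / h = π · 0.1417 · 0.506667 / 0.00366 = 61.6256 s⁻¹
ΔT = η·γ̇²·t_res / (ρ·cp) = 3305 · (61.6256)² · 18.0969 / (1155 · 1902) = 103.397 K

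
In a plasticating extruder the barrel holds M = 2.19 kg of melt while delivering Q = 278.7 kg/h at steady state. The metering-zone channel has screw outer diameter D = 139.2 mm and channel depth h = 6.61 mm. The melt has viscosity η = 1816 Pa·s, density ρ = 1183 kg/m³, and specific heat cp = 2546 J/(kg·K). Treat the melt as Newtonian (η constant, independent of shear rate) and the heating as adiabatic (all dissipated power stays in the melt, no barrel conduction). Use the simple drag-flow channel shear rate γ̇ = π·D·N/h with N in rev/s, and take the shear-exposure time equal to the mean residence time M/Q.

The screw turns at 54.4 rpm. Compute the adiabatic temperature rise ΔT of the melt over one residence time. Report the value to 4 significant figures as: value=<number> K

value=61.37 K

Throughput in SI: Q_s = 278.7 kg/h ÷ 3600 s/h = 0.0774167 kg/s
Mean residence time: t_res = M/Q_s = 2.19 kg / 0.0774167 kg/s = 28.2885 s
D = 139.2 mm = 0.1392 m;  h = 6.61 mm = 0.00661 m;  N = 54.4 rpm / 60 = 0.906667 rev/s
Shear rate: γ̇ = πDN/h = π·0.1392·0.906667/0.00661 = 59.984 s⁻¹
ΔT = η·γ̇²·t_res / (ρ·cp) = 1816 · (59.984)² · 28.2885 / (1183 · 2546) = 61.3696 K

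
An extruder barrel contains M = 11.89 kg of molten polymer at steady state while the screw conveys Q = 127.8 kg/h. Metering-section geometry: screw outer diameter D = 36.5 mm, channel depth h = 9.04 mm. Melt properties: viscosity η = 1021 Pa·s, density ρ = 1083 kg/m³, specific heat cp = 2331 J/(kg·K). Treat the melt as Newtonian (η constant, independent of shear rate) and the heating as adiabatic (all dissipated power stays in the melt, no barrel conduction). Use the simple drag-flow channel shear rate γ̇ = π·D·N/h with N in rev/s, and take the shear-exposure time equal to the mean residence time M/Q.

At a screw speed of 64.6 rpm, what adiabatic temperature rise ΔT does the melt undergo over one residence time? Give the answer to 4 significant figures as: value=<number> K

Convert throughput: Q = 127.8 kg/h = 127.8/3600 = 0.0355 kg/s
t_res = M / Q_s = 11.89 ÷ 0.0355 = 334.93 s
D = 36.5 mm = 0.0365 m;  h = 9.04 mm = 0.00904 m;  N = 64.6 rpm / 60 = 1.07667 rev/s
γ̇ = π D N / h = (π)(0.0365)(1.07667) / 0.00904 = 13.657 s⁻¹
Adiabatic rise: ΔT = η γ̇² t_res / (ρ cp) = 1021·(13.657)²·334.93 / (1083·2331) = 25.265 K

value=25.27 K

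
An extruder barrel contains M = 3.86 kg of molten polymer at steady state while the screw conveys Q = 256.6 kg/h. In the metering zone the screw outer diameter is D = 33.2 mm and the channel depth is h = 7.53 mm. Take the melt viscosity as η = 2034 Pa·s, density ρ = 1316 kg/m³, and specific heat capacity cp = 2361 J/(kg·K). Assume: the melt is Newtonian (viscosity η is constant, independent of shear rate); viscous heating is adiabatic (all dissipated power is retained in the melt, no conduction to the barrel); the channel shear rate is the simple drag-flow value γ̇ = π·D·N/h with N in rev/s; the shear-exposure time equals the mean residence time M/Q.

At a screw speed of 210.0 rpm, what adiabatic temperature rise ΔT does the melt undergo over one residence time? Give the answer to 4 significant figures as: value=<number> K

Q_s = Q / 3600 = 256.6 / 3600 = 0.0712778 kg/s
t_res = M / Q_s = 3.86 ÷ 0.0712778 = 54.1543 s
D = 33.2 mm = 0.0332 m;  h = 7.53 mm = 0.00753 m;  N = 210.0 rpm / 60 = 3.5 rev/s
γ̇ = π·D·N / h = π · 0.0332 · 3.5 / 0.00753 = 48.4798 s⁻¹
Adiabatic rise: ΔT = η γ̇² t_res / (ρ cp) = 2034·(48.4798)²·54.1543 / (1316·2361) = 83.321 K

value=83.32 K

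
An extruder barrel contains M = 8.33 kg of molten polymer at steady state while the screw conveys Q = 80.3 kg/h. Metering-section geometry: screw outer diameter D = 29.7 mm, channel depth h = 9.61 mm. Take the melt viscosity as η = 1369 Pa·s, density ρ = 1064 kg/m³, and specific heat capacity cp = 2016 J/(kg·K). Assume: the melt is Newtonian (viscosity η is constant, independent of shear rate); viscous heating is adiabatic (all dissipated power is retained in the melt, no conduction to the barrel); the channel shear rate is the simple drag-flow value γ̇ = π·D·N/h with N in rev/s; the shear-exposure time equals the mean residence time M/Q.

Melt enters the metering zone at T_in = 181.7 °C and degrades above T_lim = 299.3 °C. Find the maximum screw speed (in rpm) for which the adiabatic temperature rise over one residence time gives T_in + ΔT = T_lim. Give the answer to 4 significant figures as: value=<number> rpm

Throughput in SI: Q_s = 80.3 kg/h ÷ 3600 s/h = 0.0223056 kg/s
t_res = M / Q_s = 8.33 / 0.0223056 = 373.45 s
Geometry in SI: D = 29.7 mm → 0.0297 m, h = 9.61 mm → 0.00961 m
ΔT_a = T_lim − T_in = 299.3 − 181.7 = 117.6 K
Invert ΔT = ηγ̇²t_res/(ρcp) for γ̇: γ̇_max² = ΔT_a ρ cp / (η t_res) = 117.6·1064·2016 / (1369·373.45) = 493.406 s⁻²
γ̇_max = √493.406 = 22.2127 s⁻¹
Solve γ̇ = πDN/h for N: N_max = γ̇_max·h/(π·D) = 22.2127 × 0.00961 / (π × 0.0297) = 2.28781 rev/s = 137.268 rpm

value=137.3 rpm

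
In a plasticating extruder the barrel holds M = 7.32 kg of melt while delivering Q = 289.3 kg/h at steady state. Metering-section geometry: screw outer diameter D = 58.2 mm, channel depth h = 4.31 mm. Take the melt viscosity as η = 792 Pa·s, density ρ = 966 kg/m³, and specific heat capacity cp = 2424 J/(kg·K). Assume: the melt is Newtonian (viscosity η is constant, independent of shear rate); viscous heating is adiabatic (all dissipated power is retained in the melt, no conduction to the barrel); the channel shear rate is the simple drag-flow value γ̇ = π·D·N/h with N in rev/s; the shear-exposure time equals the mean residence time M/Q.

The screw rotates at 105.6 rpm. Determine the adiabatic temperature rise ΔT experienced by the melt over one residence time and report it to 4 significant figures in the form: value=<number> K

value=171.8 K

Throughput in SI: Q_s = 289.3 kg/h ÷ 3600 s/h = 0.0803611 kg/s
t_res = M / Q_s = 7.32 ÷ 0.0803611 = 91.0888 s
Geometry in metres: D = 58.2 mm → 0.0582 m, h = 4.31 mm → 0.00431 m; screw speed N = 105.6 rpm = 1.76 rev/s
γ̇ = π D N / h = (π)(0.0582)(1.76) / 0.00431 = 74.6635 s⁻¹
ΔT = η·γ̇²·t_res / (ρ·cp) = 792 · (74.6635)² · 91.0888 / (966 · 2424) = 171.75 K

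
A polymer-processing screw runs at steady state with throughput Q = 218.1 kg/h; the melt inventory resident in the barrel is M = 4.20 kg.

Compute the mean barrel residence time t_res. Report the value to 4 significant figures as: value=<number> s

value=69.33 s

Throughput in SI: Q_s = 218.1 kg/h ÷ 3600 s/h = 0.0605833 kg/s
t_res = M / Q_s = 4.20 ÷ 0.0605833 = 69.326 s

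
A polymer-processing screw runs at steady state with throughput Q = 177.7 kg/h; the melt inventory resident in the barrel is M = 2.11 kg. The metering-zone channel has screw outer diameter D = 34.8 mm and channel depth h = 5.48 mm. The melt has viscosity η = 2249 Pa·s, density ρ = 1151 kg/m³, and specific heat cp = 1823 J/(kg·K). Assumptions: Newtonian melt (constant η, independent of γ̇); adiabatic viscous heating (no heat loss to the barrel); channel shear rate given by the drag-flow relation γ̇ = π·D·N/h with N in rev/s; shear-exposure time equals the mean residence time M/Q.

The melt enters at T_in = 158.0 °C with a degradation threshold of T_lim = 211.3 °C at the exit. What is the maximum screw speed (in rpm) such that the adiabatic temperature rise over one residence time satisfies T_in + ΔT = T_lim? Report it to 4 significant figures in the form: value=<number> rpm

value=102.6 rpm

Throughput in SI: Q_s = 177.7 kg/h ÷ 3600 s/h = 0.0493611 kg/s
Mean residence time: t_res = M/Q_s = 2.11 kg / 0.0493611 kg/s = 42.7462 s
Geometry in SI: D = 34.8 mm → 0.0348 m, h = 5.48 mm → 0.00548 m
ΔT_a = T_lim − T_in = 211.3 °C − 158.0 °C = 53.3 K
Invert ΔT = ηγ̇²t_res/(ρcp) for γ̇: γ̇_max² = ΔT_a ρ cp / (η t_res) = 53.3·1151·1823 / (2249·42.7462) = 1163.33 s⁻²
γ̇_max = √1163.33 = 34.1076 s⁻¹
Solve γ̇ = πDN/h for N: N_max = γ̇_max·h/(π·D) = 34.1076 × 0.00548 / (π × 0.0348) = 1.70963 rev/s = 102.578 rpm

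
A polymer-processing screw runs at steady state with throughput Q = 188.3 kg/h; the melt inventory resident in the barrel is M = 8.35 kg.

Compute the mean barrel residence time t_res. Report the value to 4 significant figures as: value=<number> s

value=159.6 s

Convert throughput: Q = 188.3 kg/h = 188.3/3600 = 0.0523056 kg/s
t_res = M / Q_s = 8.35 ÷ 0.0523056 = 159.639 s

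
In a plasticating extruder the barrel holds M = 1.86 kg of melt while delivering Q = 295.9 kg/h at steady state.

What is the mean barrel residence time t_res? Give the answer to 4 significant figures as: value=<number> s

value=22.63 s

Convert throughput: Q = 295.9 kg/h = 295.9/3600 = 0.0821944 kg/s
t_res = M / Q_s = 1.86 / 0.0821944 = 22.6293 s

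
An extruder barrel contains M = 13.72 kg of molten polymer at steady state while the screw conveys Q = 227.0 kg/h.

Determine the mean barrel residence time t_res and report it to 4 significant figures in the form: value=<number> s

value=217.6 s

Throughput in SI: Q_s = 227.0 kg/h ÷ 3600 s/h = 0.0630556 kg/s
t_res = M / Q_s = 13.72 ÷ 0.0630556 = 217.586 s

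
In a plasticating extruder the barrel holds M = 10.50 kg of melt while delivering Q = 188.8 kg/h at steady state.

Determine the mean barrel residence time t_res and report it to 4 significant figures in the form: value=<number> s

value=200.2 s

Throughput in SI: Q_s = 188.8 kg/h ÷ 3600 s/h = 0.0524444 kg/s
t_res = M / Q_s = 10.50 ÷ 0.0524444 = 200.212 s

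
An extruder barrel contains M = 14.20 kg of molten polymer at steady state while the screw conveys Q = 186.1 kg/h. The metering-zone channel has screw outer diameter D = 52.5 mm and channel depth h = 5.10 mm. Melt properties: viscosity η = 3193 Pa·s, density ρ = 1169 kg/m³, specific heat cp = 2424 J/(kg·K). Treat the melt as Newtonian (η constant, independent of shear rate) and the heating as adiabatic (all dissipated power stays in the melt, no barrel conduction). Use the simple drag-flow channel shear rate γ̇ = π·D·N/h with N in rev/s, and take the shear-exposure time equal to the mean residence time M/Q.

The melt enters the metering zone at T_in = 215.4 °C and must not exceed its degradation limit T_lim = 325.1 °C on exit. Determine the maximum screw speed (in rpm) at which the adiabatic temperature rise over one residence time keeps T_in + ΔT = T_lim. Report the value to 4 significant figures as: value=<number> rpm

value=34.93 rpm

Q_s = Q / 3600 = 186.1 / 3600 = 0.0516944 kg/s
t_res = M / Q_s = 14.20 ÷ 0.0516944 = 274.691 s
D = 52.5 mm = 0.0525 m;  h = 5.10 mm = 0.0051 m
Allowable rise: ΔT_a = T_lim − T_in = 325.1 − 215.4 = 109.7 K
γ̇_max² = ΔT_a·ρ·cp / (η·t_res) = [109.7 × 1169 × 2424] / [3193 × 274.691] = 354.414 s⁻²
γ̇_max = √354.414 = 18.8259 s⁻¹
Solve γ̇ = πDN/h for N: N_max = γ̇_max·h/(π·D) = 18.8259 × 0.0051 / (π × 0.0525) = 0.582125 rev/s = 34.9275 rpm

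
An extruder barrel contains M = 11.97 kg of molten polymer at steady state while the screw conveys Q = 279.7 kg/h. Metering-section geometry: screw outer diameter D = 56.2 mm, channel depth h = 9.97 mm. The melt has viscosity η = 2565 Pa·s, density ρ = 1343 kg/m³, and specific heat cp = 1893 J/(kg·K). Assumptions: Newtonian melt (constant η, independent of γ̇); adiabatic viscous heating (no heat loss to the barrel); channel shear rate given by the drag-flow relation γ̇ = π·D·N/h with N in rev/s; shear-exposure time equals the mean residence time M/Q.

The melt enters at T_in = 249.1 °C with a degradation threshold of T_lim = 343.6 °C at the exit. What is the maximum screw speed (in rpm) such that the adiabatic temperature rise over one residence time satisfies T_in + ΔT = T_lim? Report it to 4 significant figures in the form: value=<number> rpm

value=83.54 rpm

Throughput in SI: Q_s = 279.7 kg/h ÷ 3600 s/h = 0.0776944 kg/s
t_res = M / Q_s = 11.97 / 0.0776944 = 154.065 s
Convert to metres: D = 0.0562 m, h = 0.00997 m
Allowable rise: ΔT_a = T_lim − T_in = 343.6 − 249.1 = 94.5 K
γ̇_max² = ΔT_a·ρ·cp / (η·t_res) = [94.5 × 1343 × 1893] / [2565 × 154.065] = 607.949 s⁻²
γ̇_max = √607.949 = 24.6566 s⁻¹
N_max = γ̇_max h / (πD) = 24.6566·0.00997/(π·0.0562) = 1.39233 rev/s → ×60 = 83.5398 rpm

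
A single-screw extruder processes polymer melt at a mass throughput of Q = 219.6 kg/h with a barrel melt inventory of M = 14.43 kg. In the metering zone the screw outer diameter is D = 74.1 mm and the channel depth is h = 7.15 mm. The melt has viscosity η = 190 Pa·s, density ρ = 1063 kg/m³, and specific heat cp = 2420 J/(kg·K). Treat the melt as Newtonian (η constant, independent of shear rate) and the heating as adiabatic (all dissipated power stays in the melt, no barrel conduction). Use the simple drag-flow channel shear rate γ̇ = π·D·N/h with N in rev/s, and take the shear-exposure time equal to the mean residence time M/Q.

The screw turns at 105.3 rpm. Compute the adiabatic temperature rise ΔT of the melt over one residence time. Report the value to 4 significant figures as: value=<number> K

Convert throughput: Q = 219.6 kg/h = 219.6/3600 = 0.061 kg/s
t_res = M / Q_s = 14.43 / 0.061 = 236.557 s
Convert to SI: D = 0.0741 m, h = 0.00715 m, N = 105.3/60 = 1.755 rev/s
γ̇ = π·D·N / h = π · 0.0741 · 1.755 / 0.00715 = 57.1399 s⁻¹
ΔT = η·γ̇²·t_res / (ρ·cp) = 190 · (57.1399)² · 236.557 / (1063 · 2420) = 57.0453 K

value=57.05 K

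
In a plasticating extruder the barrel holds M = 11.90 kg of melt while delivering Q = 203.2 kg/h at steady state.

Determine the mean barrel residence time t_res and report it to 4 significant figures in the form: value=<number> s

value=210.8 s

Q_s = Q / 3600 = 203.2 / 3600 = 0.0564444 kg/s
t_res = M / Q_s = 11.90 / 0.0564444 = 210.827 s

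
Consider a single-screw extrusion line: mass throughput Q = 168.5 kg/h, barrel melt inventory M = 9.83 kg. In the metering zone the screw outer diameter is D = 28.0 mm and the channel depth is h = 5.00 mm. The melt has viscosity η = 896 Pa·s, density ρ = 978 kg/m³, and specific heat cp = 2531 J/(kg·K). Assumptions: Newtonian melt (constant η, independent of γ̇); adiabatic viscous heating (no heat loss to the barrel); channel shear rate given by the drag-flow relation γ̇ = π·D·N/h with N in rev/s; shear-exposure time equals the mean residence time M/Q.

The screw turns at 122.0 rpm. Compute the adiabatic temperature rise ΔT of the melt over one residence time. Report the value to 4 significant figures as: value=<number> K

Throughput in SI: Q_s = 168.5 kg/h ÷ 3600 s/h = 0.0468056 kg/s
Mean residence time: t_res = M/Q_s = 9.83 kg / 0.0468056 kg/s = 210.018 s
Geometry in metres: D = 28.0 mm → 0.028 m, h = 5.00 mm → 0.005 m; screw speed N = 122.0 rpm = 2.03333 rev/s
γ̇ = π·D·N / h = π · 0.028 · 2.03333 / 0.005 = 35.7723 s⁻¹
Adiabatic rise: ΔT = η γ̇² t_res / (ρ cp) = 896·(35.7723)²·210.018 / (978·2531) = 97.2806 K

value=97.28 K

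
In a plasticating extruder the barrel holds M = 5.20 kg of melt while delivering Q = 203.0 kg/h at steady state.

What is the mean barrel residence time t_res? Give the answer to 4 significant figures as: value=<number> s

Throughput in SI: Q_s = 203.0 kg/h ÷ 3600 s/h = 0.0563889 kg/s
t_res = M / Q_s = 5.20 ÷ 0.0563889 = 92.2167 s

value=92.22 s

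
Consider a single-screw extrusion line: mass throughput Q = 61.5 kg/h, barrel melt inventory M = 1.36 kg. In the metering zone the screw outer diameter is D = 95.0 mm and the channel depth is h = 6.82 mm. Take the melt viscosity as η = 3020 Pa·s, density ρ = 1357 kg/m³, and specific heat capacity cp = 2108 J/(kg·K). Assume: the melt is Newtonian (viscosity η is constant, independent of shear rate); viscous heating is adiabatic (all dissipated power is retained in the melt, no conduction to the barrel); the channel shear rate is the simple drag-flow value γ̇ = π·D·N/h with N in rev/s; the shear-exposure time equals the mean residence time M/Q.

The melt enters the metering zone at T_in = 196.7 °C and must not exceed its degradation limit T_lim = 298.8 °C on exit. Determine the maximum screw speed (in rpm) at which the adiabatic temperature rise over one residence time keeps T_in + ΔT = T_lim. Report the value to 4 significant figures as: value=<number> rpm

Convert throughput: Q = 61.5 kg/h = 61.5/3600 = 0.0170833 kg/s
t_res = M / Q_s = 1.36 ÷ 0.0170833 = 79.6098 s
Convert to metres: D = 0.095 m, h = 0.00682 m
ΔT_a = T_lim − T_in = 298.8 − 196.7 = 102.1 K
γ̇_max² = ΔT_a·ρ·cp/(η·t_res) = 102.1·1357·2108/(3020·79.6098) = 1214.79 s⁻²
γ̇_max = √1214.79 = 34.8539 s⁻¹
N_max = γ̇_max h / (πD) = 34.8539·0.00682/(π·0.095) = 0.796457 rev/s → ×60 = 47.7874 rpm

value=47.79 rpm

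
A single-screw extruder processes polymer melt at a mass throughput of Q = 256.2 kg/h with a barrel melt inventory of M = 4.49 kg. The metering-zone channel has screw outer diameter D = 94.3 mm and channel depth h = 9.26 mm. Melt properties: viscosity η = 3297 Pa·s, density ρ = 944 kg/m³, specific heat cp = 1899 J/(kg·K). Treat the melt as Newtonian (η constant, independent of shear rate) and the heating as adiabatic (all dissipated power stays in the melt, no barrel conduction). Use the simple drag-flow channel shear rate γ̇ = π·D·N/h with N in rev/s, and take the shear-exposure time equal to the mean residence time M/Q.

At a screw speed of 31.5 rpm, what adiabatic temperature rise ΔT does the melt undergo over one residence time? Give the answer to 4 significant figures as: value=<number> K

value=32.73 K

Throughput in SI: Q_s = 256.2 kg/h ÷ 3600 s/h = 0.0711667 kg/s
t_res = M / Q_s = 4.49 ÷ 0.0711667 = 63.0913 s
Convert to SI: D = 0.0943 m, h = 0.00926 m, N = 31.5/60 = 0.525 rev/s
γ̇ = π D N / h = (π)(0.0943)(0.525) / 0.00926 = 16.7962 s⁻¹
Adiabatic rise: ΔT = η γ̇² t_res / (ρ cp) = 3297·(16.7962)²·63.0913 / (944·1899) = 32.7349 K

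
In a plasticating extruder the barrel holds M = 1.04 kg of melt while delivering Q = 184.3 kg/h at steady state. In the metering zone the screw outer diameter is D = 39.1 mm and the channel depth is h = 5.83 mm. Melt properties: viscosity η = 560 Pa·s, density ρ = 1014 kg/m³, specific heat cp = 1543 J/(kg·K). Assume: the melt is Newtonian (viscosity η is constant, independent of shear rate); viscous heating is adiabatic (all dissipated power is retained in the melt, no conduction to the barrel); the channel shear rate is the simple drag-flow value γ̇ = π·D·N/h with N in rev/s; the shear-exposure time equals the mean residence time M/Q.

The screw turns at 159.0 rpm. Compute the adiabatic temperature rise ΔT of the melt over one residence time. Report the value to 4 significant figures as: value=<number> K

Throughput in SI: Q_s = 184.3 kg/h ÷ 3600 s/h = 0.0511944 kg/s
t_res = M / Q_s = 1.04 / 0.0511944 = 20.3147 s
Geometry in metres: D = 39.1 mm → 0.0391 m, h = 5.83 mm → 0.00583 m; screw speed N = 159.0 rpm = 2.65 rev/s
γ̇ = π·D·N / h = π · 0.0391 · 2.65 / 0.00583 = 55.8347 s⁻¹
ΔT = η·γ̇²·t_res / (ρ·cp) = 560 · (55.8347)² · 20.3147 / (1014 · 1543) = 22.6674 K

value=22.67 K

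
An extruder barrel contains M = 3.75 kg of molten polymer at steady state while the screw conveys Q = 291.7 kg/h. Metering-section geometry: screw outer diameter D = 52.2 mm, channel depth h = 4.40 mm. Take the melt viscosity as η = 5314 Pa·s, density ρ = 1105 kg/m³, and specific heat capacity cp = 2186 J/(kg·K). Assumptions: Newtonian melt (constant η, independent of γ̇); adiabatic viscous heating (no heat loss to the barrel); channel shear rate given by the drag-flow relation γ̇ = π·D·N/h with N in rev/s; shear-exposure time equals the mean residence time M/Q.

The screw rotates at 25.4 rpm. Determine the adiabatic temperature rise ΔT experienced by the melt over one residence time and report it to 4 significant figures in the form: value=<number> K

value=25.35 K

Throughput in SI: Q_s = 291.7 kg/h ÷ 3600 s/h = 0.0810278 kg/s
t_res = M / Q_s = 3.75 ÷ 0.0810278 = 46.2804 s
D = 52.2 mm = 0.0522 m;  h = 4.40 mm = 0.0044 m;  N = 25.4 rpm / 60 = 0.423333 rev/s
γ̇ = π·D·N / h = π · 0.0522 · 0.423333 / 0.0044 = 15.7779 s⁻¹
ΔT = η·γ̇²·t_res/(ρ·cp) = [5314 × 15.7779² × 46.2804] / [1105 × 2186] = 25.3458 K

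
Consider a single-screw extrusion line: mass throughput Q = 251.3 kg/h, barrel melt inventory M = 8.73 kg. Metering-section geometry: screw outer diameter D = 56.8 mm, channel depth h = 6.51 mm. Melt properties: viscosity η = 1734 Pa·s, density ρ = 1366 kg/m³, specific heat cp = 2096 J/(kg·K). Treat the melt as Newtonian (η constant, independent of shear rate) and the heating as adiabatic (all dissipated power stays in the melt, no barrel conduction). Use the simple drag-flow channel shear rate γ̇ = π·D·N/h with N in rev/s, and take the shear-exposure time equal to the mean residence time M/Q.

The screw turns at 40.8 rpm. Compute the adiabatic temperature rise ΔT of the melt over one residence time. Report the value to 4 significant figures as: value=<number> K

value=26.31 K

Convert throughput: Q = 251.3 kg/h = 251.3/3600 = 0.0698056 kg/s
t_res = M / Q_s = 8.73 ÷ 0.0698056 = 125.062 s
Convert to SI: D = 0.0568 m, h = 0.00651 m, N = 40.8/60 = 0.68 rev/s
γ̇ = π D N / h = (π)(0.0568)(0.68) / 0.00651 = 18.6392 s⁻¹
ΔT = η·γ̇²·t_res / (ρ·cp) = 1734 · (18.6392)² · 125.062 / (1366 · 2096) = 26.3138 K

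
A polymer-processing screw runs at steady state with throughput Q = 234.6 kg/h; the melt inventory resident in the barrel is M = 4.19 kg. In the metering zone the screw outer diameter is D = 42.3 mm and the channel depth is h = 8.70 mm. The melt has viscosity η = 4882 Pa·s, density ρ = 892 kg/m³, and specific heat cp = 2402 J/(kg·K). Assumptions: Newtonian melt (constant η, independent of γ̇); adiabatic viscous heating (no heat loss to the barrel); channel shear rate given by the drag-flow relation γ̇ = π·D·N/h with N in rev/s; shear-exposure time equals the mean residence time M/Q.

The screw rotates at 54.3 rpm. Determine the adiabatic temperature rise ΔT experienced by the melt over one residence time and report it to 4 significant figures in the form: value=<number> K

value=28.00 K

Q_s = Q / 3600 = 234.6 / 3600 = 0.0651667 kg/s
t_res = M / Q_s = 4.19 / 0.0651667 = 64.2967 s
Geometry in metres: D = 42.3 mm → 0.0423 m, h = 8.70 mm → 0.0087 m; screw speed N = 54.3 rpm = 0.905 rev/s
γ̇ = π D N / h = (π)(0.0423)(0.905) / 0.0087 = 13.8235 s⁻¹
Adiabatic rise: ΔT = η γ̇² t_res / (ρ cp) = 4882·(13.8235)²·64.2967 / (892·2402) = 27.9955 K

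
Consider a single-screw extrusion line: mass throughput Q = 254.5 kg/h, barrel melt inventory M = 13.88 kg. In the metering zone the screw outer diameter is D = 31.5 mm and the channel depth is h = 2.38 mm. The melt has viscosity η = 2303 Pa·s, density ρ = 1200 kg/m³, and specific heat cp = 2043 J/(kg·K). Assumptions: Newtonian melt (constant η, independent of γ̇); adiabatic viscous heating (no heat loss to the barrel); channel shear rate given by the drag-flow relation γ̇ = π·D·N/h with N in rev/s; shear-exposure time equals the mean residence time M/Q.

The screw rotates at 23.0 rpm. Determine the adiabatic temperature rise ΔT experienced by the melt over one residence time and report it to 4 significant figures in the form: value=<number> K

Throughput in SI: Q_s = 254.5 kg/h ÷ 3600 s/h = 0.0706944 kg/s
t_res = M / Q_s = 13.88 ÷ 0.0706944 = 196.338 s
D = 31.5 mm = 0.0315 m;  h = 2.38 mm = 0.00238 m;  N = 23.0 rpm / 60 = 0.383333 rev/s
Shear rate: γ̇ = πDN/h = π·0.0315·0.383333/0.00238 = 15.939 s⁻¹
ΔT = η·γ̇²·t_res / (ρ·cp) = 2303 · (15.939)² · 196.338 / (1200 · 2043) = 46.8564 K

value=46.86 K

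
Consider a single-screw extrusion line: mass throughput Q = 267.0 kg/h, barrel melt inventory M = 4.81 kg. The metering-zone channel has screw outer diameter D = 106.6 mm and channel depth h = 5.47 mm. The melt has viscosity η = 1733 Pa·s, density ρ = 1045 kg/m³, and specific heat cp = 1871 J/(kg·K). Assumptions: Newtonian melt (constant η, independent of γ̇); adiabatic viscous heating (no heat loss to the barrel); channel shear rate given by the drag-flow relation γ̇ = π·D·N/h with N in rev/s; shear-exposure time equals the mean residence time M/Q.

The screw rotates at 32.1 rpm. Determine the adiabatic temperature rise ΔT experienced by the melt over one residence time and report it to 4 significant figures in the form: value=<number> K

Throughput in SI: Q_s = 267.0 kg/h ÷ 3600 s/h = 0.0741667 kg/s
t_res = M / Q_s = 4.81 ÷ 0.0741667 = 64.8539 s
Convert to SI: D = 0.1066 m, h = 0.00547 m, N = 32.1/60 = 0.535 rev/s
γ̇ = π·D·N / h = π · 0.1066 · 0.535 / 0.00547 = 32.7547 s⁻¹
ΔT = η·γ̇²·t_res / (ρ·cp) = 1733 · (32.7547)² · 64.8539 / (1045 · 1871) = 61.6725 K

value=61.67 K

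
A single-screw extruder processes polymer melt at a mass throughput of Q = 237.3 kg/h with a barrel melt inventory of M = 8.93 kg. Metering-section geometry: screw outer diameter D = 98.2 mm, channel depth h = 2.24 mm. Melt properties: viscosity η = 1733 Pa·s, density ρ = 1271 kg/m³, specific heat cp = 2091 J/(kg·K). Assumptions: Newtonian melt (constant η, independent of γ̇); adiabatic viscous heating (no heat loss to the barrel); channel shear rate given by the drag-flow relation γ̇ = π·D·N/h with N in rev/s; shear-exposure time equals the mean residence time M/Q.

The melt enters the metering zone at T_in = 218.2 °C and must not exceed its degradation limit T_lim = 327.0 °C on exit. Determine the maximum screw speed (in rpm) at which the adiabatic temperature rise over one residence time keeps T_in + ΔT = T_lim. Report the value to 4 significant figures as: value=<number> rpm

Convert throughput: Q = 237.3 kg/h = 237.3/3600 = 0.0659167 kg/s
t_res = M / Q_s = 8.93 / 0.0659167 = 135.474 s
Convert to metres: D = 0.0982 m, h = 0.00224 m
Allowable rise: ΔT_a = T_lim − T_in = 327.0 − 218.2 = 108.8 K
Invert ΔT = ηγ̇²t_res/(ρcp) for γ̇: γ̇_max² = ΔT_a ρ cp / (η t_res) = 108.8·1271·2091 / (1733·135.474) = 1231.61 s⁻²
γ̇_max = √1231.61 = 35.0943 s⁻¹
Solve γ̇ = πDN/h for N: N_max = γ̇_max·h/(π·D) = 35.0943 × 0.00224 / (π × 0.0982) = 0.254814 rev/s = 15.2888 rpm

value=15.29 rpm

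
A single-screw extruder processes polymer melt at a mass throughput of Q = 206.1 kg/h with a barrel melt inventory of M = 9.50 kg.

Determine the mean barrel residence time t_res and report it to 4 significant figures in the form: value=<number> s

Throughput in SI: Q_s = 206.1 kg/h ÷ 3600 s/h = 0.05725 kg/s
t_res = M / Q_s = 9.50 / 0.05725 = 165.939 s

value=165.9 s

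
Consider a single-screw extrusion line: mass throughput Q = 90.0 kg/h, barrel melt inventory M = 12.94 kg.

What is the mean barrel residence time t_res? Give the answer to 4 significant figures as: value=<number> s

value=517.6 s

Convert throughput: Q = 90.0 kg/h = 90.0/3600 = 0.025 kg/s
t_res = M / Q_s = 12.94 ÷ 0.025 = 517.6 s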